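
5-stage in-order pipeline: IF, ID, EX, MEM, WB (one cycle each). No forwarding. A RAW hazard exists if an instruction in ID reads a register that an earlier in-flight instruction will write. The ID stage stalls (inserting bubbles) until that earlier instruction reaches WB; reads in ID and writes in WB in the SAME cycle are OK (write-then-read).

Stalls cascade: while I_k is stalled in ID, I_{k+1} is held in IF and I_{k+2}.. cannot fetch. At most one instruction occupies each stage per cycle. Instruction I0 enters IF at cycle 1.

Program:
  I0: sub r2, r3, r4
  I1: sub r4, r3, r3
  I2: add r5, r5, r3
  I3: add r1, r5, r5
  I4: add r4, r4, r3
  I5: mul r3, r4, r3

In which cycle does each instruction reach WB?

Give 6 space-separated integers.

I0 sub r2 <- r3,r4: IF@1 ID@2 stall=0 (-) EX@3 MEM@4 WB@5
I1 sub r4 <- r3,r3: IF@2 ID@3 stall=0 (-) EX@4 MEM@5 WB@6
I2 add r5 <- r5,r3: IF@3 ID@4 stall=0 (-) EX@5 MEM@6 WB@7
I3 add r1 <- r5,r5: IF@4 ID@5 stall=2 (RAW on I2.r5 (WB@7)) EX@8 MEM@9 WB@10
I4 add r4 <- r4,r3: IF@5 ID@8 stall=0 (-) EX@9 MEM@10 WB@11
I5 mul r3 <- r4,r3: IF@8 ID@9 stall=2 (RAW on I4.r4 (WB@11)) EX@12 MEM@13 WB@14

Answer: 5 6 7 10 11 14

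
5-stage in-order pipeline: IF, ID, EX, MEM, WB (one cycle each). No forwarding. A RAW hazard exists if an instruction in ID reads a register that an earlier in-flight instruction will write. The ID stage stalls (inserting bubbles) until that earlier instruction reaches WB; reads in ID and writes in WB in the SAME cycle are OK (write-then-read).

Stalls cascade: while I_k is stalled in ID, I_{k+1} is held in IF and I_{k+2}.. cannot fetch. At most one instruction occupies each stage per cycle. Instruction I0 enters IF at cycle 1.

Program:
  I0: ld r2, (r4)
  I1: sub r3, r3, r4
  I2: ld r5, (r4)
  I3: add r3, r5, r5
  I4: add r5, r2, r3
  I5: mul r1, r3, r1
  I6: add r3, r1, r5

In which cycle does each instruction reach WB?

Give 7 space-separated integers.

Answer: 5 6 7 10 13 14 17

Derivation:
I0 ld r2 <- r4: IF@1 ID@2 stall=0 (-) EX@3 MEM@4 WB@5
I1 sub r3 <- r3,r4: IF@2 ID@3 stall=0 (-) EX@4 MEM@5 WB@6
I2 ld r5 <- r4: IF@3 ID@4 stall=0 (-) EX@5 MEM@6 WB@7
I3 add r3 <- r5,r5: IF@4 ID@5 stall=2 (RAW on I2.r5 (WB@7)) EX@8 MEM@9 WB@10
I4 add r5 <- r2,r3: IF@5 ID@8 stall=2 (RAW on I3.r3 (WB@10)) EX@11 MEM@12 WB@13
I5 mul r1 <- r3,r1: IF@8 ID@11 stall=0 (-) EX@12 MEM@13 WB@14
I6 add r3 <- r1,r5: IF@11 ID@12 stall=2 (RAW on I5.r1 (WB@14)) EX@15 MEM@16 WB@17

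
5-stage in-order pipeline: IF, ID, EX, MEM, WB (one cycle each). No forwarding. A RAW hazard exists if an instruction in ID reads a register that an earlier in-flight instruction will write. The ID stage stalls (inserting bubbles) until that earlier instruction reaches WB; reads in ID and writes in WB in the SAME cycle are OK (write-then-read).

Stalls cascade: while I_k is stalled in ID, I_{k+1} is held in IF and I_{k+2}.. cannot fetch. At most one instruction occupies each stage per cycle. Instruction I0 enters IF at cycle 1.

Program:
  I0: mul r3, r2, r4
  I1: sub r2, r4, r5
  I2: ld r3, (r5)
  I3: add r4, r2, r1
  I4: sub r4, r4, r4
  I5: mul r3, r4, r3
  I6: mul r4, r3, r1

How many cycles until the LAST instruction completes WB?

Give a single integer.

Answer: 18

Derivation:
I0 mul r3 <- r2,r4: IF@1 ID@2 stall=0 (-) EX@3 MEM@4 WB@5
I1 sub r2 <- r4,r5: IF@2 ID@3 stall=0 (-) EX@4 MEM@5 WB@6
I2 ld r3 <- r5: IF@3 ID@4 stall=0 (-) EX@5 MEM@6 WB@7
I3 add r4 <- r2,r1: IF@4 ID@5 stall=1 (RAW on I1.r2 (WB@6)) EX@7 MEM@8 WB@9
I4 sub r4 <- r4,r4: IF@5 ID@7 stall=2 (RAW on I3.r4 (WB@9)) EX@10 MEM@11 WB@12
I5 mul r3 <- r4,r3: IF@7 ID@10 stall=2 (RAW on I4.r4 (WB@12)) EX@13 MEM@14 WB@15
I6 mul r4 <- r3,r1: IF@10 ID@13 stall=2 (RAW on I5.r3 (WB@15)) EX@16 MEM@17 WB@18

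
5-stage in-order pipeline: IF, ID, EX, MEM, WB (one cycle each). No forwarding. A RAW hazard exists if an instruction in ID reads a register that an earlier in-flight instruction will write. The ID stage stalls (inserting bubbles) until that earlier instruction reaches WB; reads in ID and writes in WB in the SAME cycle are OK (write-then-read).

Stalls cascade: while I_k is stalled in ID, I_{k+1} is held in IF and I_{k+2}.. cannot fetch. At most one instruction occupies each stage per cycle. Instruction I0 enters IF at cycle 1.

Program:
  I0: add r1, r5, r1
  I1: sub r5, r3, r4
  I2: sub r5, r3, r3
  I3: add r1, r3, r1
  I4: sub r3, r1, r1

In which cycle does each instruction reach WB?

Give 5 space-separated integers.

I0 add r1 <- r5,r1: IF@1 ID@2 stall=0 (-) EX@3 MEM@4 WB@5
I1 sub r5 <- r3,r4: IF@2 ID@3 stall=0 (-) EX@4 MEM@5 WB@6
I2 sub r5 <- r3,r3: IF@3 ID@4 stall=0 (-) EX@5 MEM@6 WB@7
I3 add r1 <- r3,r1: IF@4 ID@5 stall=0 (-) EX@6 MEM@7 WB@8
I4 sub r3 <- r1,r1: IF@5 ID@6 stall=2 (RAW on I3.r1 (WB@8)) EX@9 MEM@10 WB@11

Answer: 5 6 7 8 11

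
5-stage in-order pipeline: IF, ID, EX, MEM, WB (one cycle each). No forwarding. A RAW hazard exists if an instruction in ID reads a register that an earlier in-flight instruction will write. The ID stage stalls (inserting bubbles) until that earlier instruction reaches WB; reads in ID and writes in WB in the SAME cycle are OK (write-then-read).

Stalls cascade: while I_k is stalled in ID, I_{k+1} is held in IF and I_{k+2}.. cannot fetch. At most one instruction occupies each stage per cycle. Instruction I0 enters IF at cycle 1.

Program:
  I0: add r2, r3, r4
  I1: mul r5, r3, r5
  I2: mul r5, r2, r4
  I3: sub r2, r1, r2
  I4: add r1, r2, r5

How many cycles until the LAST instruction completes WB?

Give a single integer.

Answer: 12

Derivation:
I0 add r2 <- r3,r4: IF@1 ID@2 stall=0 (-) EX@3 MEM@4 WB@5
I1 mul r5 <- r3,r5: IF@2 ID@3 stall=0 (-) EX@4 MEM@5 WB@6
I2 mul r5 <- r2,r4: IF@3 ID@4 stall=1 (RAW on I0.r2 (WB@5)) EX@6 MEM@7 WB@8
I3 sub r2 <- r1,r2: IF@4 ID@6 stall=0 (-) EX@7 MEM@8 WB@9
I4 add r1 <- r2,r5: IF@6 ID@7 stall=2 (RAW on I3.r2 (WB@9)) EX@10 MEM@11 WB@12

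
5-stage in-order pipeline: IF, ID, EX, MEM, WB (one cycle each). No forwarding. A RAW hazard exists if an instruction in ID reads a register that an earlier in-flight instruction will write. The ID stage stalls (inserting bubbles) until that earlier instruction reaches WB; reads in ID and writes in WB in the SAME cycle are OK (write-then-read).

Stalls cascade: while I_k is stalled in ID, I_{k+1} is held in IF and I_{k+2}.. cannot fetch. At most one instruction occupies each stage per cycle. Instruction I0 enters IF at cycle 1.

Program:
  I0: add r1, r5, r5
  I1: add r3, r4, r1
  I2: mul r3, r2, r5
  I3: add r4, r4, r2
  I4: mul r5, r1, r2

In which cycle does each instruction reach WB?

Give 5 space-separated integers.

I0 add r1 <- r5,r5: IF@1 ID@2 stall=0 (-) EX@3 MEM@4 WB@5
I1 add r3 <- r4,r1: IF@2 ID@3 stall=2 (RAW on I0.r1 (WB@5)) EX@6 MEM@7 WB@8
I2 mul r3 <- r2,r5: IF@3 ID@6 stall=0 (-) EX@7 MEM@8 WB@9
I3 add r4 <- r4,r2: IF@6 ID@7 stall=0 (-) EX@8 MEM@9 WB@10
I4 mul r5 <- r1,r2: IF@7 ID@8 stall=0 (-) EX@9 MEM@10 WB@11

Answer: 5 8 9 10 11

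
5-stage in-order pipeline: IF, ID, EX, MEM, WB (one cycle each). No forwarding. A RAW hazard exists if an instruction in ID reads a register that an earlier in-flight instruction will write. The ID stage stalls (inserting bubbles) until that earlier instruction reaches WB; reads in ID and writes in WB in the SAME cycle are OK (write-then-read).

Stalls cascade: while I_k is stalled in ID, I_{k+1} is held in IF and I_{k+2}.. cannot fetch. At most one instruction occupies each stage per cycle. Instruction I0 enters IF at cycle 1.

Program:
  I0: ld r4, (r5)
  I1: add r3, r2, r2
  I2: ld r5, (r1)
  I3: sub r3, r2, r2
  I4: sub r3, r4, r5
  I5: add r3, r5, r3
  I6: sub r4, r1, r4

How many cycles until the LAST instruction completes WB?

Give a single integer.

Answer: 14

Derivation:
I0 ld r4 <- r5: IF@1 ID@2 stall=0 (-) EX@3 MEM@4 WB@5
I1 add r3 <- r2,r2: IF@2 ID@3 stall=0 (-) EX@4 MEM@5 WB@6
I2 ld r5 <- r1: IF@3 ID@4 stall=0 (-) EX@5 MEM@6 WB@7
I3 sub r3 <- r2,r2: IF@4 ID@5 stall=0 (-) EX@6 MEM@7 WB@8
I4 sub r3 <- r4,r5: IF@5 ID@6 stall=1 (RAW on I2.r5 (WB@7)) EX@8 MEM@9 WB@10
I5 add r3 <- r5,r3: IF@6 ID@8 stall=2 (RAW on I4.r3 (WB@10)) EX@11 MEM@12 WB@13
I6 sub r4 <- r1,r4: IF@8 ID@11 stall=0 (-) EX@12 MEM@13 WB@14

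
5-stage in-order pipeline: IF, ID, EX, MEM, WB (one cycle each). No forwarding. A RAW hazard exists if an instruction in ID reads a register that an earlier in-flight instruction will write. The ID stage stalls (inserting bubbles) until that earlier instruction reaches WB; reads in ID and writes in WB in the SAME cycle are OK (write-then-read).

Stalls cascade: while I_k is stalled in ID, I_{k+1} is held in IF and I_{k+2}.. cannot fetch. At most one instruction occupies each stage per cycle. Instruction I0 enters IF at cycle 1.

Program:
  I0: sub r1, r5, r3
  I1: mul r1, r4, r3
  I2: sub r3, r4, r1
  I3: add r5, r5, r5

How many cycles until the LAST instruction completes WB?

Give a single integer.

Answer: 10

Derivation:
I0 sub r1 <- r5,r3: IF@1 ID@2 stall=0 (-) EX@3 MEM@4 WB@5
I1 mul r1 <- r4,r3: IF@2 ID@3 stall=0 (-) EX@4 MEM@5 WB@6
I2 sub r3 <- r4,r1: IF@3 ID@4 stall=2 (RAW on I1.r1 (WB@6)) EX@7 MEM@8 WB@9
I3 add r5 <- r5,r5: IF@4 ID@7 stall=0 (-) EX@8 MEM@9 WB@10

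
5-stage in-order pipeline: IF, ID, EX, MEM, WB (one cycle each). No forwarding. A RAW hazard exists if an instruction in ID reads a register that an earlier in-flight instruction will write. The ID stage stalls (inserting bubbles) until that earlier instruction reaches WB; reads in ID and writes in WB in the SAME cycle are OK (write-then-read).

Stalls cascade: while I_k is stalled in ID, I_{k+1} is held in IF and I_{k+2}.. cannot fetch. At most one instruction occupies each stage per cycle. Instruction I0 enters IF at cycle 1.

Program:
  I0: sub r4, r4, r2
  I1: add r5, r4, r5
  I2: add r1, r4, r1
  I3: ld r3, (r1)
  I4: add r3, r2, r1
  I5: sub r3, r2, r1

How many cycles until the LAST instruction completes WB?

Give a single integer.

Answer: 14

Derivation:
I0 sub r4 <- r4,r2: IF@1 ID@2 stall=0 (-) EX@3 MEM@4 WB@5
I1 add r5 <- r4,r5: IF@2 ID@3 stall=2 (RAW on I0.r4 (WB@5)) EX@6 MEM@7 WB@8
I2 add r1 <- r4,r1: IF@3 ID@6 stall=0 (-) EX@7 MEM@8 WB@9
I3 ld r3 <- r1: IF@6 ID@7 stall=2 (RAW on I2.r1 (WB@9)) EX@10 MEM@11 WB@12
I4 add r3 <- r2,r1: IF@7 ID@10 stall=0 (-) EX@11 MEM@12 WB@13
I5 sub r3 <- r2,r1: IF@10 ID@11 stall=0 (-) EX@12 MEM@13 WB@14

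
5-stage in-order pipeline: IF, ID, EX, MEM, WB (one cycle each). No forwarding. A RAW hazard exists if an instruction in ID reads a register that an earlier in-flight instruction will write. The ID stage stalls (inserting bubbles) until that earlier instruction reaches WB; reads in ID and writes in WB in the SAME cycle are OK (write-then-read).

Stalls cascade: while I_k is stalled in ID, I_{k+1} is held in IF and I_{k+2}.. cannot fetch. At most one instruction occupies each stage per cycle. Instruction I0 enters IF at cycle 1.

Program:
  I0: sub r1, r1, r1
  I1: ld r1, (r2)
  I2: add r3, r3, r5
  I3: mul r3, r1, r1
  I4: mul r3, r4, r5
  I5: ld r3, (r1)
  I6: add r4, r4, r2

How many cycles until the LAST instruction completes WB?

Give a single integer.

I0 sub r1 <- r1,r1: IF@1 ID@2 stall=0 (-) EX@3 MEM@4 WB@5
I1 ld r1 <- r2: IF@2 ID@3 stall=0 (-) EX@4 MEM@5 WB@6
I2 add r3 <- r3,r5: IF@3 ID@4 stall=0 (-) EX@5 MEM@6 WB@7
I3 mul r3 <- r1,r1: IF@4 ID@5 stall=1 (RAW on I1.r1 (WB@6)) EX@7 MEM@8 WB@9
I4 mul r3 <- r4,r5: IF@5 ID@7 stall=0 (-) EX@8 MEM@9 WB@10
I5 ld r3 <- r1: IF@7 ID@8 stall=0 (-) EX@9 MEM@10 WB@11
I6 add r4 <- r4,r2: IF@8 ID@9 stall=0 (-) EX@10 MEM@11 WB@12

Answer: 12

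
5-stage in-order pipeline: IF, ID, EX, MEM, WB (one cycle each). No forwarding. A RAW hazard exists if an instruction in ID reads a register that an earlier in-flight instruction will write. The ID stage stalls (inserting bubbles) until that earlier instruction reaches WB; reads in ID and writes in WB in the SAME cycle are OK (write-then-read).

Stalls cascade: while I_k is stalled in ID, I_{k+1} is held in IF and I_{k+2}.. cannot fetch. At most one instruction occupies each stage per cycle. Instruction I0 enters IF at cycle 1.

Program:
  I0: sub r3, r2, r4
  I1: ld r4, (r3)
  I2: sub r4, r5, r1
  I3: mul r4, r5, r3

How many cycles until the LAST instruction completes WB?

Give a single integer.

Answer: 10

Derivation:
I0 sub r3 <- r2,r4: IF@1 ID@2 stall=0 (-) EX@3 MEM@4 WB@5
I1 ld r4 <- r3: IF@2 ID@3 stall=2 (RAW on I0.r3 (WB@5)) EX@6 MEM@7 WB@8
I2 sub r4 <- r5,r1: IF@3 ID@6 stall=0 (-) EX@7 MEM@8 WB@9
I3 mul r4 <- r5,r3: IF@6 ID@7 stall=0 (-) EX@8 MEM@9 WB@10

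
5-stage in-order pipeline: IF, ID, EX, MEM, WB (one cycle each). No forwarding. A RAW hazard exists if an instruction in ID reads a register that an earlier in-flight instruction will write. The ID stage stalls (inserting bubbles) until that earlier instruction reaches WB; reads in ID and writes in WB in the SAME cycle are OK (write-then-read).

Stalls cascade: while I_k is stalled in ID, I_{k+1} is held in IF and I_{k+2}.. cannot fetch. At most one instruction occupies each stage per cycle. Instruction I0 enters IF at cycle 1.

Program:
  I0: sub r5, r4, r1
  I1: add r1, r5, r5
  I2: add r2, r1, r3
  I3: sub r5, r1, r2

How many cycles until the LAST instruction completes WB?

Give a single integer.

Answer: 14

Derivation:
I0 sub r5 <- r4,r1: IF@1 ID@2 stall=0 (-) EX@3 MEM@4 WB@5
I1 add r1 <- r5,r5: IF@2 ID@3 stall=2 (RAW on I0.r5 (WB@5)) EX@6 MEM@7 WB@8
I2 add r2 <- r1,r3: IF@3 ID@6 stall=2 (RAW on I1.r1 (WB@8)) EX@9 MEM@10 WB@11
I3 sub r5 <- r1,r2: IF@6 ID@9 stall=2 (RAW on I2.r2 (WB@11)) EX@12 MEM@13 WB@14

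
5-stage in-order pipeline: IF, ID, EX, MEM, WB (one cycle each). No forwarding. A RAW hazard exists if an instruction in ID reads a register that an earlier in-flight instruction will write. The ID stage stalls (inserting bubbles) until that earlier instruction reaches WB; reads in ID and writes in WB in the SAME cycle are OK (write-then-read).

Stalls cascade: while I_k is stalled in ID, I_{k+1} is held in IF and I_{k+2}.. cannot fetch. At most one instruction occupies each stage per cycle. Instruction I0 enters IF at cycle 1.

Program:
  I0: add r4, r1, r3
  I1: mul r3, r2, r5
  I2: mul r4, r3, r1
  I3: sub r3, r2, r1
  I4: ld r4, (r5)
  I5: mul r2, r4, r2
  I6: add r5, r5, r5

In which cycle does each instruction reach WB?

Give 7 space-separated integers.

I0 add r4 <- r1,r3: IF@1 ID@2 stall=0 (-) EX@3 MEM@4 WB@5
I1 mul r3 <- r2,r5: IF@2 ID@3 stall=0 (-) EX@4 MEM@5 WB@6
I2 mul r4 <- r3,r1: IF@3 ID@4 stall=2 (RAW on I1.r3 (WB@6)) EX@7 MEM@8 WB@9
I3 sub r3 <- r2,r1: IF@4 ID@7 stall=0 (-) EX@8 MEM@9 WB@10
I4 ld r4 <- r5: IF@7 ID@8 stall=0 (-) EX@9 MEM@10 WB@11
I5 mul r2 <- r4,r2: IF@8 ID@9 stall=2 (RAW on I4.r4 (WB@11)) EX@12 MEM@13 WB@14
I6 add r5 <- r5,r5: IF@9 ID@12 stall=0 (-) EX@13 MEM@14 WB@15

Answer: 5 6 9 10 11 14 15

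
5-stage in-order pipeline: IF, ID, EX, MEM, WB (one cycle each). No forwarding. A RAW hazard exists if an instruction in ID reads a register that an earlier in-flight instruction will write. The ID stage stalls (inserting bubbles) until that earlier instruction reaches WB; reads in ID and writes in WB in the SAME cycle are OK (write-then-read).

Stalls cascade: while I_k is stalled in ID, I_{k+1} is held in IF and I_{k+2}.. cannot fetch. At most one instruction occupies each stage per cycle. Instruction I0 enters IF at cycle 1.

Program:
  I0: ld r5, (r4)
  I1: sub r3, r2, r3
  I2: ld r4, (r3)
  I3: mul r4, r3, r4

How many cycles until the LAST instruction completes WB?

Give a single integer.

I0 ld r5 <- r4: IF@1 ID@2 stall=0 (-) EX@3 MEM@4 WB@5
I1 sub r3 <- r2,r3: IF@2 ID@3 stall=0 (-) EX@4 MEM@5 WB@6
I2 ld r4 <- r3: IF@3 ID@4 stall=2 (RAW on I1.r3 (WB@6)) EX@7 MEM@8 WB@9
I3 mul r4 <- r3,r4: IF@4 ID@7 stall=2 (RAW on I2.r4 (WB@9)) EX@10 MEM@11 WB@12

Answer: 12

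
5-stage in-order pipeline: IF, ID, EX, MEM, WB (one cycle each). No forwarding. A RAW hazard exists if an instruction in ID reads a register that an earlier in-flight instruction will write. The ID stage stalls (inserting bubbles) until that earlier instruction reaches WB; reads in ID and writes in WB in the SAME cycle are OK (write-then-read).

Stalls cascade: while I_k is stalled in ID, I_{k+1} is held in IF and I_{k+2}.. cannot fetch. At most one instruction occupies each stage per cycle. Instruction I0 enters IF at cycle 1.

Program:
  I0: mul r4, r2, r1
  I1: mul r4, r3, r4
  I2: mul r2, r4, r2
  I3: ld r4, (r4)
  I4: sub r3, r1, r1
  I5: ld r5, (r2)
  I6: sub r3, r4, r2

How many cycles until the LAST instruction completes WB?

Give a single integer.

Answer: 15

Derivation:
I0 mul r4 <- r2,r1: IF@1 ID@2 stall=0 (-) EX@3 MEM@4 WB@5
I1 mul r4 <- r3,r4: IF@2 ID@3 stall=2 (RAW on I0.r4 (WB@5)) EX@6 MEM@7 WB@8
I2 mul r2 <- r4,r2: IF@3 ID@6 stall=2 (RAW on I1.r4 (WB@8)) EX@9 MEM@10 WB@11
I3 ld r4 <- r4: IF@6 ID@9 stall=0 (-) EX@10 MEM@11 WB@12
I4 sub r3 <- r1,r1: IF@9 ID@10 stall=0 (-) EX@11 MEM@12 WB@13
I5 ld r5 <- r2: IF@10 ID@11 stall=0 (-) EX@12 MEM@13 WB@14
I6 sub r3 <- r4,r2: IF@11 ID@12 stall=0 (-) EX@13 MEM@14 WB@15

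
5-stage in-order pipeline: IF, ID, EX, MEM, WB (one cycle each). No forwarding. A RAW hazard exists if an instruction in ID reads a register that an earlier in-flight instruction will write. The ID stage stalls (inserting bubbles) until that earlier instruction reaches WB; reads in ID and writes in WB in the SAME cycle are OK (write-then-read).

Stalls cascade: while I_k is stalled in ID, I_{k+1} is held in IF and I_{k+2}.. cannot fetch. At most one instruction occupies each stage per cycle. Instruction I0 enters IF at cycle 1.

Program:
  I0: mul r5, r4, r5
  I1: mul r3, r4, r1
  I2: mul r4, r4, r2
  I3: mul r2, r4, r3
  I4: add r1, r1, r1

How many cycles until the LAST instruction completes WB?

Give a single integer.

Answer: 11

Derivation:
I0 mul r5 <- r4,r5: IF@1 ID@2 stall=0 (-) EX@3 MEM@4 WB@5
I1 mul r3 <- r4,r1: IF@2 ID@3 stall=0 (-) EX@4 MEM@5 WB@6
I2 mul r4 <- r4,r2: IF@3 ID@4 stall=0 (-) EX@5 MEM@6 WB@7
I3 mul r2 <- r4,r3: IF@4 ID@5 stall=2 (RAW on I2.r4 (WB@7)) EX@8 MEM@9 WB@10
I4 add r1 <- r1,r1: IF@5 ID@8 stall=0 (-) EX@9 MEM@10 WB@11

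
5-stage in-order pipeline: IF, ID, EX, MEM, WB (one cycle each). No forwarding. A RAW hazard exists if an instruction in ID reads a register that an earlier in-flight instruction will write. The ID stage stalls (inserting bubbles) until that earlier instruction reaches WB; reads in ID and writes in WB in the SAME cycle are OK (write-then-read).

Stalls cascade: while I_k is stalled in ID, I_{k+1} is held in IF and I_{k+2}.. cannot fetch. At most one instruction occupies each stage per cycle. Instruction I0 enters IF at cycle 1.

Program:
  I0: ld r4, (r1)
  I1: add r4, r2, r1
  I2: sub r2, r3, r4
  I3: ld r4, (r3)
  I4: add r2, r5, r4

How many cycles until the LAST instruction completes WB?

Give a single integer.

I0 ld r4 <- r1: IF@1 ID@2 stall=0 (-) EX@3 MEM@4 WB@5
I1 add r4 <- r2,r1: IF@2 ID@3 stall=0 (-) EX@4 MEM@5 WB@6
I2 sub r2 <- r3,r4: IF@3 ID@4 stall=2 (RAW on I1.r4 (WB@6)) EX@7 MEM@8 WB@9
I3 ld r4 <- r3: IF@4 ID@7 stall=0 (-) EX@8 MEM@9 WB@10
I4 add r2 <- r5,r4: IF@7 ID@8 stall=2 (RAW on I3.r4 (WB@10)) EX@11 MEM@12 WB@13

Answer: 13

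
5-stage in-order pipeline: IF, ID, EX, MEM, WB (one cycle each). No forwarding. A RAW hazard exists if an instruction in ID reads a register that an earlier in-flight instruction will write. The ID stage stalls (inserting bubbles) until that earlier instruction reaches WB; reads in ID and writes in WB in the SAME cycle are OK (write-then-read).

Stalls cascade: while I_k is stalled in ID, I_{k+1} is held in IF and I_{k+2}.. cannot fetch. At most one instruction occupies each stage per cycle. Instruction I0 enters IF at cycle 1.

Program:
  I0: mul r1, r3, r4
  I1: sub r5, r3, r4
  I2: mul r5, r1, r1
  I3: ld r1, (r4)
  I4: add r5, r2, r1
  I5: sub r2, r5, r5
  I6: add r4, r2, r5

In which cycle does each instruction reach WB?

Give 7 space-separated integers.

I0 mul r1 <- r3,r4: IF@1 ID@2 stall=0 (-) EX@3 MEM@4 WB@5
I1 sub r5 <- r3,r4: IF@2 ID@3 stall=0 (-) EX@4 MEM@5 WB@6
I2 mul r5 <- r1,r1: IF@3 ID@4 stall=1 (RAW on I0.r1 (WB@5)) EX@6 MEM@7 WB@8
I3 ld r1 <- r4: IF@4 ID@6 stall=0 (-) EX@7 MEM@8 WB@9
I4 add r5 <- r2,r1: IF@6 ID@7 stall=2 (RAW on I3.r1 (WB@9)) EX@10 MEM@11 WB@12
I5 sub r2 <- r5,r5: IF@7 ID@10 stall=2 (RAW on I4.r5 (WB@12)) EX@13 MEM@14 WB@15
I6 add r4 <- r2,r5: IF@10 ID@13 stall=2 (RAW on I5.r2 (WB@15)) EX@16 MEM@17 WB@18

Answer: 5 6 8 9 12 15 18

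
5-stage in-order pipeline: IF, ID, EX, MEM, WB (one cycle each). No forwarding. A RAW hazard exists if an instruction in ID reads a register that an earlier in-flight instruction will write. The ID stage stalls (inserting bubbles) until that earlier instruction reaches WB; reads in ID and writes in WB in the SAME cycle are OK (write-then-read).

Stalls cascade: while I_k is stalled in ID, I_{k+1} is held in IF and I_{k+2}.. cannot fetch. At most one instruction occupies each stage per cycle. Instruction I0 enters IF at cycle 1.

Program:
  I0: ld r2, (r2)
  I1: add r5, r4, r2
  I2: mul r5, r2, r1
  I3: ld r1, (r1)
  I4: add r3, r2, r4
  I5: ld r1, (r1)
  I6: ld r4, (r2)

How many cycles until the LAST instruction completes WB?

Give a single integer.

Answer: 14

Derivation:
I0 ld r2 <- r2: IF@1 ID@2 stall=0 (-) EX@3 MEM@4 WB@5
I1 add r5 <- r4,r2: IF@2 ID@3 stall=2 (RAW on I0.r2 (WB@5)) EX@6 MEM@7 WB@8
I2 mul r5 <- r2,r1: IF@3 ID@6 stall=0 (-) EX@7 MEM@8 WB@9
I3 ld r1 <- r1: IF@6 ID@7 stall=0 (-) EX@8 MEM@9 WB@10
I4 add r3 <- r2,r4: IF@7 ID@8 stall=0 (-) EX@9 MEM@10 WB@11
I5 ld r1 <- r1: IF@8 ID@9 stall=1 (RAW on I3.r1 (WB@10)) EX@11 MEM@12 WB@13
I6 ld r4 <- r2: IF@9 ID@11 stall=0 (-) EX@12 MEM@13 WB@14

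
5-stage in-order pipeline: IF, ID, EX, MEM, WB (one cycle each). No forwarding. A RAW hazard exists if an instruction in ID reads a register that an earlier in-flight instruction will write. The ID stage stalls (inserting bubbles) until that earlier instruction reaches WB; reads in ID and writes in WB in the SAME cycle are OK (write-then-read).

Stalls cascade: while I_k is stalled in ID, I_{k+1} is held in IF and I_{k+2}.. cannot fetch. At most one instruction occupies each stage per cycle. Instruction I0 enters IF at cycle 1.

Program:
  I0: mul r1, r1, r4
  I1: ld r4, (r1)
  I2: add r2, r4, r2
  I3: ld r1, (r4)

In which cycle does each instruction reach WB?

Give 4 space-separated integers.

Answer: 5 8 11 12

Derivation:
I0 mul r1 <- r1,r4: IF@1 ID@2 stall=0 (-) EX@3 MEM@4 WB@5
I1 ld r4 <- r1: IF@2 ID@3 stall=2 (RAW on I0.r1 (WB@5)) EX@6 MEM@7 WB@8
I2 add r2 <- r4,r2: IF@3 ID@6 stall=2 (RAW on I1.r4 (WB@8)) EX@9 MEM@10 WB@11
I3 ld r1 <- r4: IF@6 ID@9 stall=0 (-) EX@10 MEM@11 WB@12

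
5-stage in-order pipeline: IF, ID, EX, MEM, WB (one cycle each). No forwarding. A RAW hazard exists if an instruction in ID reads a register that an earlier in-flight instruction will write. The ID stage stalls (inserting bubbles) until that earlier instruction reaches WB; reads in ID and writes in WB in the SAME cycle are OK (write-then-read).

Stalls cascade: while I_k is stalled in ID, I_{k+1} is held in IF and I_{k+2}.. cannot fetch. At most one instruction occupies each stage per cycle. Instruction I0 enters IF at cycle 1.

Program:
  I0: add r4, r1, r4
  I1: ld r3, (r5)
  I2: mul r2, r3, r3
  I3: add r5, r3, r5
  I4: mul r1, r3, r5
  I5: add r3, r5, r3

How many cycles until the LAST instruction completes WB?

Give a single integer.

I0 add r4 <- r1,r4: IF@1 ID@2 stall=0 (-) EX@3 MEM@4 WB@5
I1 ld r3 <- r5: IF@2 ID@3 stall=0 (-) EX@4 MEM@5 WB@6
I2 mul r2 <- r3,r3: IF@3 ID@4 stall=2 (RAW on I1.r3 (WB@6)) EX@7 MEM@8 WB@9
I3 add r5 <- r3,r5: IF@4 ID@7 stall=0 (-) EX@8 MEM@9 WB@10
I4 mul r1 <- r3,r5: IF@7 ID@8 stall=2 (RAW on I3.r5 (WB@10)) EX@11 MEM@12 WB@13
I5 add r3 <- r5,r3: IF@8 ID@11 stall=0 (-) EX@12 MEM@13 WB@14

Answer: 14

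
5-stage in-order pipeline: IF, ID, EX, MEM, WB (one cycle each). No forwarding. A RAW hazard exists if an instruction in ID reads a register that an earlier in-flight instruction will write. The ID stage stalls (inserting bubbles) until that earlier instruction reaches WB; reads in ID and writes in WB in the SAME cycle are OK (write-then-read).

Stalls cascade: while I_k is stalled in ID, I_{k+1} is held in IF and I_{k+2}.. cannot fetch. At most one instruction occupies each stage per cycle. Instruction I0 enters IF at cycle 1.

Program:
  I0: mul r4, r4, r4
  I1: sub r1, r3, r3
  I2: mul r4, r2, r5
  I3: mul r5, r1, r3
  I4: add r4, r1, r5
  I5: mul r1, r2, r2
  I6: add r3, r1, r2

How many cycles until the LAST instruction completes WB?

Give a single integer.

I0 mul r4 <- r4,r4: IF@1 ID@2 stall=0 (-) EX@3 MEM@4 WB@5
I1 sub r1 <- r3,r3: IF@2 ID@3 stall=0 (-) EX@4 MEM@5 WB@6
I2 mul r4 <- r2,r5: IF@3 ID@4 stall=0 (-) EX@5 MEM@6 WB@7
I3 mul r5 <- r1,r3: IF@4 ID@5 stall=1 (RAW on I1.r1 (WB@6)) EX@7 MEM@8 WB@9
I4 add r4 <- r1,r5: IF@5 ID@7 stall=2 (RAW on I3.r5 (WB@9)) EX@10 MEM@11 WB@12
I5 mul r1 <- r2,r2: IF@7 ID@10 stall=0 (-) EX@11 MEM@12 WB@13
I6 add r3 <- r1,r2: IF@10 ID@11 stall=2 (RAW on I5.r1 (WB@13)) EX@14 MEM@15 WB@16

Answer: 16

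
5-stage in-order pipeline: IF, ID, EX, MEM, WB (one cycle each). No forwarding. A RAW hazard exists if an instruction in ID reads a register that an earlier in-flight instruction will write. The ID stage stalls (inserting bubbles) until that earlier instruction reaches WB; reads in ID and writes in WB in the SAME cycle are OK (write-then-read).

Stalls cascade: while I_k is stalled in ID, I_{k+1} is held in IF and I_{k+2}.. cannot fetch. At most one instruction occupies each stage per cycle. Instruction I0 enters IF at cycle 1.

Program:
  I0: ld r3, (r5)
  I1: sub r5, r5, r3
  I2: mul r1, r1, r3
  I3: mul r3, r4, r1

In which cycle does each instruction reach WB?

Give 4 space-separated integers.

Answer: 5 8 9 12

Derivation:
I0 ld r3 <- r5: IF@1 ID@2 stall=0 (-) EX@3 MEM@4 WB@5
I1 sub r5 <- r5,r3: IF@2 ID@3 stall=2 (RAW on I0.r3 (WB@5)) EX@6 MEM@7 WB@8
I2 mul r1 <- r1,r3: IF@3 ID@6 stall=0 (-) EX@7 MEM@8 WB@9
I3 mul r3 <- r4,r1: IF@6 ID@7 stall=2 (RAW on I2.r1 (WB@9)) EX@10 MEM@11 WB@12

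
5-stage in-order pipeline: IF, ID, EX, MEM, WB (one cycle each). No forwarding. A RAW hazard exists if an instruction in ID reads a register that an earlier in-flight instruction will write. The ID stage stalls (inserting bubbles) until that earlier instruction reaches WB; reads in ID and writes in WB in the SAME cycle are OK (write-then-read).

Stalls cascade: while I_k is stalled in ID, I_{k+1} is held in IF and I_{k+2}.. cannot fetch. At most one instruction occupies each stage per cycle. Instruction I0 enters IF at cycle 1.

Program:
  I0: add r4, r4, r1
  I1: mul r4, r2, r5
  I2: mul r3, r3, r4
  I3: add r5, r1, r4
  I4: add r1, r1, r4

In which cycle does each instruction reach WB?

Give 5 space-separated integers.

I0 add r4 <- r4,r1: IF@1 ID@2 stall=0 (-) EX@3 MEM@4 WB@5
I1 mul r4 <- r2,r5: IF@2 ID@3 stall=0 (-) EX@4 MEM@5 WB@6
I2 mul r3 <- r3,r4: IF@3 ID@4 stall=2 (RAW on I1.r4 (WB@6)) EX@7 MEM@8 WB@9
I3 add r5 <- r1,r4: IF@4 ID@7 stall=0 (-) EX@8 MEM@9 WB@10
I4 add r1 <- r1,r4: IF@7 ID@8 stall=0 (-) EX@9 MEM@10 WB@11

Answer: 5 6 9 10 11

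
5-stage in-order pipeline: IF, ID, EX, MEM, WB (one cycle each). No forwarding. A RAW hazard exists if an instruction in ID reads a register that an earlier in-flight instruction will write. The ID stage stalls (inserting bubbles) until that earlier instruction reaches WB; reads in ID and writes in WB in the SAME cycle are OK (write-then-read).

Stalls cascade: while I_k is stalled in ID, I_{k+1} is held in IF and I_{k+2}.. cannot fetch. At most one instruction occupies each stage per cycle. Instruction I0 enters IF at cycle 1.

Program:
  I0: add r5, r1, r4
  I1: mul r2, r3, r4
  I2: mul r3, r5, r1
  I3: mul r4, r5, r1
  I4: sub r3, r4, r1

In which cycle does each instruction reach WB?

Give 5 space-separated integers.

I0 add r5 <- r1,r4: IF@1 ID@2 stall=0 (-) EX@3 MEM@4 WB@5
I1 mul r2 <- r3,r4: IF@2 ID@3 stall=0 (-) EX@4 MEM@5 WB@6
I2 mul r3 <- r5,r1: IF@3 ID@4 stall=1 (RAW on I0.r5 (WB@5)) EX@6 MEM@7 WB@8
I3 mul r4 <- r5,r1: IF@4 ID@6 stall=0 (-) EX@7 MEM@8 WB@9
I4 sub r3 <- r4,r1: IF@6 ID@7 stall=2 (RAW on I3.r4 (WB@9)) EX@10 MEM@11 WB@12

Answer: 5 6 8 9 12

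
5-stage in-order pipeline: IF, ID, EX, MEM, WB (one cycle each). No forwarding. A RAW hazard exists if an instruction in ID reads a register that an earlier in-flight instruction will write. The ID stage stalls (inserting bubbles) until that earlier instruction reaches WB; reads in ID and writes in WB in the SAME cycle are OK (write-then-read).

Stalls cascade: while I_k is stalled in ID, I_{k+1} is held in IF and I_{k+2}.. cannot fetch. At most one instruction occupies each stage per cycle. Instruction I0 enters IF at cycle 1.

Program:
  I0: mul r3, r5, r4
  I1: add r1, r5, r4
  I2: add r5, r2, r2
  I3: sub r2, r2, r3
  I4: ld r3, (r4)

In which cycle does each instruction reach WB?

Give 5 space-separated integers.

I0 mul r3 <- r5,r4: IF@1 ID@2 stall=0 (-) EX@3 MEM@4 WB@5
I1 add r1 <- r5,r4: IF@2 ID@3 stall=0 (-) EX@4 MEM@5 WB@6
I2 add r5 <- r2,r2: IF@3 ID@4 stall=0 (-) EX@5 MEM@6 WB@7
I3 sub r2 <- r2,r3: IF@4 ID@5 stall=0 (-) EX@6 MEM@7 WB@8
I4 ld r3 <- r4: IF@5 ID@6 stall=0 (-) EX@7 MEM@8 WB@9

Answer: 5 6 7 8 9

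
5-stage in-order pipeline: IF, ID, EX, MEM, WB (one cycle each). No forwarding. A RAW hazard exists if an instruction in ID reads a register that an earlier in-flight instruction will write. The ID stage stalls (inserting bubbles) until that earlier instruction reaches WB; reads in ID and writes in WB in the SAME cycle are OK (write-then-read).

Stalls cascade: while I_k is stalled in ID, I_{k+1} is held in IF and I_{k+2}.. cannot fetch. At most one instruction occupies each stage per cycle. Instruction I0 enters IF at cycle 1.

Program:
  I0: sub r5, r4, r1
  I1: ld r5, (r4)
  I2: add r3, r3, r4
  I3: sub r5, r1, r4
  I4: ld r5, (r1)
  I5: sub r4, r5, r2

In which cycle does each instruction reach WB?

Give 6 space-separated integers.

Answer: 5 6 7 8 9 12

Derivation:
I0 sub r5 <- r4,r1: IF@1 ID@2 stall=0 (-) EX@3 MEM@4 WB@5
I1 ld r5 <- r4: IF@2 ID@3 stall=0 (-) EX@4 MEM@5 WB@6
I2 add r3 <- r3,r4: IF@3 ID@4 stall=0 (-) EX@5 MEM@6 WB@7
I3 sub r5 <- r1,r4: IF@4 ID@5 stall=0 (-) EX@6 MEM@7 WB@8
I4 ld r5 <- r1: IF@5 ID@6 stall=0 (-) EX@7 MEM@8 WB@9
I5 sub r4 <- r5,r2: IF@6 ID@7 stall=2 (RAW on I4.r5 (WB@9)) EX@10 MEM@11 WB@12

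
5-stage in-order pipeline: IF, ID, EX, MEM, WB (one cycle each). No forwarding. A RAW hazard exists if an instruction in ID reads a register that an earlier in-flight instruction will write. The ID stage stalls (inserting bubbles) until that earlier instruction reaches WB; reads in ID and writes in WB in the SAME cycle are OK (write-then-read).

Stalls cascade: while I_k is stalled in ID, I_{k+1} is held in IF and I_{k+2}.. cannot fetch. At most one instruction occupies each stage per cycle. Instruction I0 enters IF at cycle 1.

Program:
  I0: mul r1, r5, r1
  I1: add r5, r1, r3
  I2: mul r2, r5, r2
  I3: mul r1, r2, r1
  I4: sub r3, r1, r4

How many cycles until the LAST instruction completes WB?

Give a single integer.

Answer: 17

Derivation:
I0 mul r1 <- r5,r1: IF@1 ID@2 stall=0 (-) EX@3 MEM@4 WB@5
I1 add r5 <- r1,r3: IF@2 ID@3 stall=2 (RAW on I0.r1 (WB@5)) EX@6 MEM@7 WB@8
I2 mul r2 <- r5,r2: IF@3 ID@6 stall=2 (RAW on I1.r5 (WB@8)) EX@9 MEM@10 WB@11
I3 mul r1 <- r2,r1: IF@6 ID@9 stall=2 (RAW on I2.r2 (WB@11)) EX@12 MEM@13 WB@14
I4 sub r3 <- r1,r4: IF@9 ID@12 stall=2 (RAW on I3.r1 (WB@14)) EX@15 MEM@16 WB@17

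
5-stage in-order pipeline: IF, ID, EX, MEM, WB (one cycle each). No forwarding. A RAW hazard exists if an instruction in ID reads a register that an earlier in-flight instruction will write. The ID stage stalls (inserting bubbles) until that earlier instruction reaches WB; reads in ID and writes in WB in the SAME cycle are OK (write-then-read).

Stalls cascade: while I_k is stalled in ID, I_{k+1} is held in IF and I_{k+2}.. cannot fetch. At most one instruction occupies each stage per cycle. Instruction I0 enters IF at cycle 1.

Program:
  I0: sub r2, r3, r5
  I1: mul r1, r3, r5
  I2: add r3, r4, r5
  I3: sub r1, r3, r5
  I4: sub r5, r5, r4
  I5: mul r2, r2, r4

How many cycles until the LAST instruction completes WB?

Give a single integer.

I0 sub r2 <- r3,r5: IF@1 ID@2 stall=0 (-) EX@3 MEM@4 WB@5
I1 mul r1 <- r3,r5: IF@2 ID@3 stall=0 (-) EX@4 MEM@5 WB@6
I2 add r3 <- r4,r5: IF@3 ID@4 stall=0 (-) EX@5 MEM@6 WB@7
I3 sub r1 <- r3,r5: IF@4 ID@5 stall=2 (RAW on I2.r3 (WB@7)) EX@8 MEM@9 WB@10
I4 sub r5 <- r5,r4: IF@5 ID@8 stall=0 (-) EX@9 MEM@10 WB@11
I5 mul r2 <- r2,r4: IF@8 ID@9 stall=0 (-) EX@10 MEM@11 WB@12

Answer: 12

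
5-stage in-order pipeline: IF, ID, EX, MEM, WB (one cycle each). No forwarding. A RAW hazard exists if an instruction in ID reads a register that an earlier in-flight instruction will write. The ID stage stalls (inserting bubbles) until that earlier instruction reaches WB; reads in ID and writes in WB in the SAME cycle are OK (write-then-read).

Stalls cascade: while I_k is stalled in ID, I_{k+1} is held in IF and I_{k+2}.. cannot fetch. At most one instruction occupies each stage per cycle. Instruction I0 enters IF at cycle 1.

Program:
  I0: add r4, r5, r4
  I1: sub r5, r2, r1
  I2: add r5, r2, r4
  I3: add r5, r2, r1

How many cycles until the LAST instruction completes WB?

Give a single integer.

Answer: 9

Derivation:
I0 add r4 <- r5,r4: IF@1 ID@2 stall=0 (-) EX@3 MEM@4 WB@5
I1 sub r5 <- r2,r1: IF@2 ID@3 stall=0 (-) EX@4 MEM@5 WB@6
I2 add r5 <- r2,r4: IF@3 ID@4 stall=1 (RAW on I0.r4 (WB@5)) EX@6 MEM@7 WB@8
I3 add r5 <- r2,r1: IF@4 ID@6 stall=0 (-) EX@7 MEM@8 WB@9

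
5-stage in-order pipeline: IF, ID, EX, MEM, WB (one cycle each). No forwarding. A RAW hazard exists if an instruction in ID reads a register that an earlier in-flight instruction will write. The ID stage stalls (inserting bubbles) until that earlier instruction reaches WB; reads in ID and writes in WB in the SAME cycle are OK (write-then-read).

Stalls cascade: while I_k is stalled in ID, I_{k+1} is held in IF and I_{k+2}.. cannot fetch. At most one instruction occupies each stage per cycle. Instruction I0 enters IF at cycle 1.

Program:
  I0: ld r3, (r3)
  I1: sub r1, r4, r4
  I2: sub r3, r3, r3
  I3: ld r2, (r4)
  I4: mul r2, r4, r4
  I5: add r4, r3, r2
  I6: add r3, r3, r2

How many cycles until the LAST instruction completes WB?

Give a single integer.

Answer: 14

Derivation:
I0 ld r3 <- r3: IF@1 ID@2 stall=0 (-) EX@3 MEM@4 WB@5
I1 sub r1 <- r4,r4: IF@2 ID@3 stall=0 (-) EX@4 MEM@5 WB@6
I2 sub r3 <- r3,r3: IF@3 ID@4 stall=1 (RAW on I0.r3 (WB@5)) EX@6 MEM@7 WB@8
I3 ld r2 <- r4: IF@4 ID@6 stall=0 (-) EX@7 MEM@8 WB@9
I4 mul r2 <- r4,r4: IF@6 ID@7 stall=0 (-) EX@8 MEM@9 WB@10
I5 add r4 <- r3,r2: IF@7 ID@8 stall=2 (RAW on I4.r2 (WB@10)) EX@11 MEM@12 WB@13
I6 add r3 <- r3,r2: IF@8 ID@11 stall=0 (-) EX@12 MEM@13 WB@14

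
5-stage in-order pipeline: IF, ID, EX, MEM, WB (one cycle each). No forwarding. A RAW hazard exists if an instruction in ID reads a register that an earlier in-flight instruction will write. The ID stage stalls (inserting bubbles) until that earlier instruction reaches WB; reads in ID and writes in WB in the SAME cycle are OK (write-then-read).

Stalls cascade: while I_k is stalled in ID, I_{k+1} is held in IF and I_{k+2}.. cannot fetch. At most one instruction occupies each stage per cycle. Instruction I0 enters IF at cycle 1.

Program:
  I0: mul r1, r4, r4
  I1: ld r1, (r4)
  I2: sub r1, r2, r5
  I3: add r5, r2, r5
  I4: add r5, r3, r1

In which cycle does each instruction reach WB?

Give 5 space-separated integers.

Answer: 5 6 7 8 10

Derivation:
I0 mul r1 <- r4,r4: IF@1 ID@2 stall=0 (-) EX@3 MEM@4 WB@5
I1 ld r1 <- r4: IF@2 ID@3 stall=0 (-) EX@4 MEM@5 WB@6
I2 sub r1 <- r2,r5: IF@3 ID@4 stall=0 (-) EX@5 MEM@6 WB@7
I3 add r5 <- r2,r5: IF@4 ID@5 stall=0 (-) EX@6 MEM@7 WB@8
I4 add r5 <- r3,r1: IF@5 ID@6 stall=1 (RAW on I2.r1 (WB@7)) EX@8 MEM@9 WB@10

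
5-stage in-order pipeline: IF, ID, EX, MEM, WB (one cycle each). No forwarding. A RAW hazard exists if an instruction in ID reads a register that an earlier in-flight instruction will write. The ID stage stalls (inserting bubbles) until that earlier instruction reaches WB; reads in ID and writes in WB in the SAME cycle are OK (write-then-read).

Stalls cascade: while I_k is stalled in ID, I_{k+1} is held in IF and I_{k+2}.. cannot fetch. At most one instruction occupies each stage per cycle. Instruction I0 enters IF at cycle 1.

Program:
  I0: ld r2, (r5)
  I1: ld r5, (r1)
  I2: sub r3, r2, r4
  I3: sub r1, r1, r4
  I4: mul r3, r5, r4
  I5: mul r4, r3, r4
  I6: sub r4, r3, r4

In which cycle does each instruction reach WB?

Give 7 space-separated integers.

I0 ld r2 <- r5: IF@1 ID@2 stall=0 (-) EX@3 MEM@4 WB@5
I1 ld r5 <- r1: IF@2 ID@3 stall=0 (-) EX@4 MEM@5 WB@6
I2 sub r3 <- r2,r4: IF@3 ID@4 stall=1 (RAW on I0.r2 (WB@5)) EX@6 MEM@7 WB@8
I3 sub r1 <- r1,r4: IF@4 ID@6 stall=0 (-) EX@7 MEM@8 WB@9
I4 mul r3 <- r5,r4: IF@6 ID@7 stall=0 (-) EX@8 MEM@9 WB@10
I5 mul r4 <- r3,r4: IF@7 ID@8 stall=2 (RAW on I4.r3 (WB@10)) EX@11 MEM@12 WB@13
I6 sub r4 <- r3,r4: IF@8 ID@11 stall=2 (RAW on I5.r4 (WB@13)) EX@14 MEM@15 WB@16

Answer: 5 6 8 9 10 13 16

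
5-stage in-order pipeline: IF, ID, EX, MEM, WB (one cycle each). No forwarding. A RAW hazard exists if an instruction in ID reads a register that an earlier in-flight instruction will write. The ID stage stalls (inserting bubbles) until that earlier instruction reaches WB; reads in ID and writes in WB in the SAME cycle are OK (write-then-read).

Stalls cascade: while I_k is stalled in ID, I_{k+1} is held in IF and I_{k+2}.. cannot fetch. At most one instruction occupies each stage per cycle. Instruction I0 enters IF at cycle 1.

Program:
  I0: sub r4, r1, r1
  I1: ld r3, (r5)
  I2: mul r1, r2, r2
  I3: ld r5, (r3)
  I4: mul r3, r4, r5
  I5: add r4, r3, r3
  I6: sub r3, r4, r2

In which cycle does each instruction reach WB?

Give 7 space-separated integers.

I0 sub r4 <- r1,r1: IF@1 ID@2 stall=0 (-) EX@3 MEM@4 WB@5
I1 ld r3 <- r5: IF@2 ID@3 stall=0 (-) EX@4 MEM@5 WB@6
I2 mul r1 <- r2,r2: IF@3 ID@4 stall=0 (-) EX@5 MEM@6 WB@7
I3 ld r5 <- r3: IF@4 ID@5 stall=1 (RAW on I1.r3 (WB@6)) EX@7 MEM@8 WB@9
I4 mul r3 <- r4,r5: IF@5 ID@7 stall=2 (RAW on I3.r5 (WB@9)) EX@10 MEM@11 WB@12
I5 add r4 <- r3,r3: IF@7 ID@10 stall=2 (RAW on I4.r3 (WB@12)) EX@13 MEM@14 WB@15
I6 sub r3 <- r4,r2: IF@10 ID@13 stall=2 (RAW on I5.r4 (WB@15)) EX@16 MEM@17 WB@18

Answer: 5 6 7 9 12 15 18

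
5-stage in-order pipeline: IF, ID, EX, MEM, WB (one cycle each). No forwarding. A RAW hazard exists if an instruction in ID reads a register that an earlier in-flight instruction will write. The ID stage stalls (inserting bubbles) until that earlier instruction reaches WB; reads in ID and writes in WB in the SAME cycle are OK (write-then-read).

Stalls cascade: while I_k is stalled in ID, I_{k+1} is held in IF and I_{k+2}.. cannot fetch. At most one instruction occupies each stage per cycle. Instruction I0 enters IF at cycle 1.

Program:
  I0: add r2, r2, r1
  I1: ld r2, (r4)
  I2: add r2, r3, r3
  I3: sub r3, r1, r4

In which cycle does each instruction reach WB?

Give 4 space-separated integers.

I0 add r2 <- r2,r1: IF@1 ID@2 stall=0 (-) EX@3 MEM@4 WB@5
I1 ld r2 <- r4: IF@2 ID@3 stall=0 (-) EX@4 MEM@5 WB@6
I2 add r2 <- r3,r3: IF@3 ID@4 stall=0 (-) EX@5 MEM@6 WB@7
I3 sub r3 <- r1,r4: IF@4 ID@5 stall=0 (-) EX@6 MEM@7 WB@8

Answer: 5 6 7 8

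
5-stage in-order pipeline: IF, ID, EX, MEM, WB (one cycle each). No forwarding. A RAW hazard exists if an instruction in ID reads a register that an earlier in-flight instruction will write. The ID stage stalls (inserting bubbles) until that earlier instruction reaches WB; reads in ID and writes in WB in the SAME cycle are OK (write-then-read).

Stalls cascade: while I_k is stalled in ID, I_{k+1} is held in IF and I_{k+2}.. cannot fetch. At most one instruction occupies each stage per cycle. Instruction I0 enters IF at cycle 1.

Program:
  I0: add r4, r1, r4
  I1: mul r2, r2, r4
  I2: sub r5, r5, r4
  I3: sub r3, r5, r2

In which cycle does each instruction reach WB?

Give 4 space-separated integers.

Answer: 5 8 9 12

Derivation:
I0 add r4 <- r1,r4: IF@1 ID@2 stall=0 (-) EX@3 MEM@4 WB@5
I1 mul r2 <- r2,r4: IF@2 ID@3 stall=2 (RAW on I0.r4 (WB@5)) EX@6 MEM@7 WB@8
I2 sub r5 <- r5,r4: IF@3 ID@6 stall=0 (-) EX@7 MEM@8 WB@9
I3 sub r3 <- r5,r2: IF@6 ID@7 stall=2 (RAW on I2.r5 (WB@9)) EX@10 MEM@11 WB@12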